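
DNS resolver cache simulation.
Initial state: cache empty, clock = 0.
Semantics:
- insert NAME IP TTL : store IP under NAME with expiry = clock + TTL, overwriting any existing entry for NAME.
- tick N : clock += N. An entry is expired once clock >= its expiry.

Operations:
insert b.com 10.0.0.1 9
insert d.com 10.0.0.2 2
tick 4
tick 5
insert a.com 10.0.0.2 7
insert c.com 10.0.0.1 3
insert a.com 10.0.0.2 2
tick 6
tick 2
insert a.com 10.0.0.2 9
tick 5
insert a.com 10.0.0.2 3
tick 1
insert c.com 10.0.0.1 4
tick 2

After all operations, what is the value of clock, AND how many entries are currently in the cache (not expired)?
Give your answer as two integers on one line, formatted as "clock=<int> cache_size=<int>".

Answer: clock=25 cache_size=1

Derivation:
Op 1: insert b.com -> 10.0.0.1 (expiry=0+9=9). clock=0
Op 2: insert d.com -> 10.0.0.2 (expiry=0+2=2). clock=0
Op 3: tick 4 -> clock=4. purged={d.com}
Op 4: tick 5 -> clock=9. purged={b.com}
Op 5: insert a.com -> 10.0.0.2 (expiry=9+7=16). clock=9
Op 6: insert c.com -> 10.0.0.1 (expiry=9+3=12). clock=9
Op 7: insert a.com -> 10.0.0.2 (expiry=9+2=11). clock=9
Op 8: tick 6 -> clock=15. purged={a.com,c.com}
Op 9: tick 2 -> clock=17.
Op 10: insert a.com -> 10.0.0.2 (expiry=17+9=26). clock=17
Op 11: tick 5 -> clock=22.
Op 12: insert a.com -> 10.0.0.2 (expiry=22+3=25). clock=22
Op 13: tick 1 -> clock=23.
Op 14: insert c.com -> 10.0.0.1 (expiry=23+4=27). clock=23
Op 15: tick 2 -> clock=25. purged={a.com}
Final clock = 25
Final cache (unexpired): {c.com} -> size=1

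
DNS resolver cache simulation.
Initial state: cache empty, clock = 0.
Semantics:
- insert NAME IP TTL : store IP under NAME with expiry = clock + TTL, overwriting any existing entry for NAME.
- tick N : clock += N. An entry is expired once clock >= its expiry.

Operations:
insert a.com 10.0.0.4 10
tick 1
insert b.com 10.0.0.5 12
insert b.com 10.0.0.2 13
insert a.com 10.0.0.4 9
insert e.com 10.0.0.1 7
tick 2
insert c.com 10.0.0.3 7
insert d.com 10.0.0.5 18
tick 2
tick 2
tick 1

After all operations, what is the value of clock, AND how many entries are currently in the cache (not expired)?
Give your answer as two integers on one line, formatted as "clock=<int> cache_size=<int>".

Op 1: insert a.com -> 10.0.0.4 (expiry=0+10=10). clock=0
Op 2: tick 1 -> clock=1.
Op 3: insert b.com -> 10.0.0.5 (expiry=1+12=13). clock=1
Op 4: insert b.com -> 10.0.0.2 (expiry=1+13=14). clock=1
Op 5: insert a.com -> 10.0.0.4 (expiry=1+9=10). clock=1
Op 6: insert e.com -> 10.0.0.1 (expiry=1+7=8). clock=1
Op 7: tick 2 -> clock=3.
Op 8: insert c.com -> 10.0.0.3 (expiry=3+7=10). clock=3
Op 9: insert d.com -> 10.0.0.5 (expiry=3+18=21). clock=3
Op 10: tick 2 -> clock=5.
Op 11: tick 2 -> clock=7.
Op 12: tick 1 -> clock=8. purged={e.com}
Final clock = 8
Final cache (unexpired): {a.com,b.com,c.com,d.com} -> size=4

Answer: clock=8 cache_size=4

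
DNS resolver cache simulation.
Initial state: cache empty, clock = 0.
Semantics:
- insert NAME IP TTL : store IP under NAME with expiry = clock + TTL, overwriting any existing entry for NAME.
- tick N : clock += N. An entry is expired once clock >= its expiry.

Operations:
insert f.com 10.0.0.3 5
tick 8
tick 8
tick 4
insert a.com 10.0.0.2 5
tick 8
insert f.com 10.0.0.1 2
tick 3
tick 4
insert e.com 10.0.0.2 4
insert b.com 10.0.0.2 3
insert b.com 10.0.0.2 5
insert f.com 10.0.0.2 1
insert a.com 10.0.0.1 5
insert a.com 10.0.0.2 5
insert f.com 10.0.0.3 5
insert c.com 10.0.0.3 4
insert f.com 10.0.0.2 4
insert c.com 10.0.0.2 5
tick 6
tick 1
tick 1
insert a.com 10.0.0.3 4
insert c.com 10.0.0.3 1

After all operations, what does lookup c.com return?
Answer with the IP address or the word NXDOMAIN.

Op 1: insert f.com -> 10.0.0.3 (expiry=0+5=5). clock=0
Op 2: tick 8 -> clock=8. purged={f.com}
Op 3: tick 8 -> clock=16.
Op 4: tick 4 -> clock=20.
Op 5: insert a.com -> 10.0.0.2 (expiry=20+5=25). clock=20
Op 6: tick 8 -> clock=28. purged={a.com}
Op 7: insert f.com -> 10.0.0.1 (expiry=28+2=30). clock=28
Op 8: tick 3 -> clock=31. purged={f.com}
Op 9: tick 4 -> clock=35.
Op 10: insert e.com -> 10.0.0.2 (expiry=35+4=39). clock=35
Op 11: insert b.com -> 10.0.0.2 (expiry=35+3=38). clock=35
Op 12: insert b.com -> 10.0.0.2 (expiry=35+5=40). clock=35
Op 13: insert f.com -> 10.0.0.2 (expiry=35+1=36). clock=35
Op 14: insert a.com -> 10.0.0.1 (expiry=35+5=40). clock=35
Op 15: insert a.com -> 10.0.0.2 (expiry=35+5=40). clock=35
Op 16: insert f.com -> 10.0.0.3 (expiry=35+5=40). clock=35
Op 17: insert c.com -> 10.0.0.3 (expiry=35+4=39). clock=35
Op 18: insert f.com -> 10.0.0.2 (expiry=35+4=39). clock=35
Op 19: insert c.com -> 10.0.0.2 (expiry=35+5=40). clock=35
Op 20: tick 6 -> clock=41. purged={a.com,b.com,c.com,e.com,f.com}
Op 21: tick 1 -> clock=42.
Op 22: tick 1 -> clock=43.
Op 23: insert a.com -> 10.0.0.3 (expiry=43+4=47). clock=43
Op 24: insert c.com -> 10.0.0.3 (expiry=43+1=44). clock=43
lookup c.com: present, ip=10.0.0.3 expiry=44 > clock=43

Answer: 10.0.0.3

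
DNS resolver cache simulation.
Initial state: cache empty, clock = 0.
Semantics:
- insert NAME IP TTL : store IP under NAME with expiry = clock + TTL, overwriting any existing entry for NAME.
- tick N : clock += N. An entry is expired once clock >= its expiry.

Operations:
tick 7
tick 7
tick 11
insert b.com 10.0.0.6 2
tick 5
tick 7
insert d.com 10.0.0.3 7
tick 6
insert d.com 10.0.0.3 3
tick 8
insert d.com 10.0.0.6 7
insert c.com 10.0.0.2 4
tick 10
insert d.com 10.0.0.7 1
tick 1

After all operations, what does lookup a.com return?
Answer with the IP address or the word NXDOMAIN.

Op 1: tick 7 -> clock=7.
Op 2: tick 7 -> clock=14.
Op 3: tick 11 -> clock=25.
Op 4: insert b.com -> 10.0.0.6 (expiry=25+2=27). clock=25
Op 5: tick 5 -> clock=30. purged={b.com}
Op 6: tick 7 -> clock=37.
Op 7: insert d.com -> 10.0.0.3 (expiry=37+7=44). clock=37
Op 8: tick 6 -> clock=43.
Op 9: insert d.com -> 10.0.0.3 (expiry=43+3=46). clock=43
Op 10: tick 8 -> clock=51. purged={d.com}
Op 11: insert d.com -> 10.0.0.6 (expiry=51+7=58). clock=51
Op 12: insert c.com -> 10.0.0.2 (expiry=51+4=55). clock=51
Op 13: tick 10 -> clock=61. purged={c.com,d.com}
Op 14: insert d.com -> 10.0.0.7 (expiry=61+1=62). clock=61
Op 15: tick 1 -> clock=62. purged={d.com}
lookup a.com: not in cache (expired or never inserted)

Answer: NXDOMAIN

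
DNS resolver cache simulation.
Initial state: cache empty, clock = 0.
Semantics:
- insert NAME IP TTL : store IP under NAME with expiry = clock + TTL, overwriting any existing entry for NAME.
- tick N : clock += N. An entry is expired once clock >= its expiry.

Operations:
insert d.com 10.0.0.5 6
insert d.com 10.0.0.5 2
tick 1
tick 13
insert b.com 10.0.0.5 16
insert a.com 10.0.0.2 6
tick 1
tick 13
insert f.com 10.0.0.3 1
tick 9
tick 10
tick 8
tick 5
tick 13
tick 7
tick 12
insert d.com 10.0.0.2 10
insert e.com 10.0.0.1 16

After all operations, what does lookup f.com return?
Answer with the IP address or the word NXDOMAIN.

Answer: NXDOMAIN

Derivation:
Op 1: insert d.com -> 10.0.0.5 (expiry=0+6=6). clock=0
Op 2: insert d.com -> 10.0.0.5 (expiry=0+2=2). clock=0
Op 3: tick 1 -> clock=1.
Op 4: tick 13 -> clock=14. purged={d.com}
Op 5: insert b.com -> 10.0.0.5 (expiry=14+16=30). clock=14
Op 6: insert a.com -> 10.0.0.2 (expiry=14+6=20). clock=14
Op 7: tick 1 -> clock=15.
Op 8: tick 13 -> clock=28. purged={a.com}
Op 9: insert f.com -> 10.0.0.3 (expiry=28+1=29). clock=28
Op 10: tick 9 -> clock=37. purged={b.com,f.com}
Op 11: tick 10 -> clock=47.
Op 12: tick 8 -> clock=55.
Op 13: tick 5 -> clock=60.
Op 14: tick 13 -> clock=73.
Op 15: tick 7 -> clock=80.
Op 16: tick 12 -> clock=92.
Op 17: insert d.com -> 10.0.0.2 (expiry=92+10=102). clock=92
Op 18: insert e.com -> 10.0.0.1 (expiry=92+16=108). clock=92
lookup f.com: not in cache (expired or never inserted)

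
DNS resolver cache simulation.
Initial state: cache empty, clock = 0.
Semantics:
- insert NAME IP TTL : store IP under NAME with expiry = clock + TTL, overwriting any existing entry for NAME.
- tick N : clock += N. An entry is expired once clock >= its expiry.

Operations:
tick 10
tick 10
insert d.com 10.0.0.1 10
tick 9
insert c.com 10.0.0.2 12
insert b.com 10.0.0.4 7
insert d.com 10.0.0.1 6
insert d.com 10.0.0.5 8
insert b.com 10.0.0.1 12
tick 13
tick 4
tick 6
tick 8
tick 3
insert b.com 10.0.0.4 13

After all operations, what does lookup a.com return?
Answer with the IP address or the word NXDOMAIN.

Op 1: tick 10 -> clock=10.
Op 2: tick 10 -> clock=20.
Op 3: insert d.com -> 10.0.0.1 (expiry=20+10=30). clock=20
Op 4: tick 9 -> clock=29.
Op 5: insert c.com -> 10.0.0.2 (expiry=29+12=41). clock=29
Op 6: insert b.com -> 10.0.0.4 (expiry=29+7=36). clock=29
Op 7: insert d.com -> 10.0.0.1 (expiry=29+6=35). clock=29
Op 8: insert d.com -> 10.0.0.5 (expiry=29+8=37). clock=29
Op 9: insert b.com -> 10.0.0.1 (expiry=29+12=41). clock=29
Op 10: tick 13 -> clock=42. purged={b.com,c.com,d.com}
Op 11: tick 4 -> clock=46.
Op 12: tick 6 -> clock=52.
Op 13: tick 8 -> clock=60.
Op 14: tick 3 -> clock=63.
Op 15: insert b.com -> 10.0.0.4 (expiry=63+13=76). clock=63
lookup a.com: not in cache (expired or never inserted)

Answer: NXDOMAIN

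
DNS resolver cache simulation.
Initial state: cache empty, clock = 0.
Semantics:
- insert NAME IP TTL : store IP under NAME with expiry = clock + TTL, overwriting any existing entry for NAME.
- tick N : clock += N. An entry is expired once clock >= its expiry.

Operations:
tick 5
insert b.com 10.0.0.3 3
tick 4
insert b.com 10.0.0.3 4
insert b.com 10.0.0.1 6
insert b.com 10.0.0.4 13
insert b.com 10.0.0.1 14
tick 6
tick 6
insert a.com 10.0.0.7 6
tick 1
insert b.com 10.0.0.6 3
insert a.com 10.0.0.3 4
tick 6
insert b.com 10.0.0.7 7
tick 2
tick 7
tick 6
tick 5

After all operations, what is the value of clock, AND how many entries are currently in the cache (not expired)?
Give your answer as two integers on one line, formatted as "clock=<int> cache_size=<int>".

Answer: clock=48 cache_size=0

Derivation:
Op 1: tick 5 -> clock=5.
Op 2: insert b.com -> 10.0.0.3 (expiry=5+3=8). clock=5
Op 3: tick 4 -> clock=9. purged={b.com}
Op 4: insert b.com -> 10.0.0.3 (expiry=9+4=13). clock=9
Op 5: insert b.com -> 10.0.0.1 (expiry=9+6=15). clock=9
Op 6: insert b.com -> 10.0.0.4 (expiry=9+13=22). clock=9
Op 7: insert b.com -> 10.0.0.1 (expiry=9+14=23). clock=9
Op 8: tick 6 -> clock=15.
Op 9: tick 6 -> clock=21.
Op 10: insert a.com -> 10.0.0.7 (expiry=21+6=27). clock=21
Op 11: tick 1 -> clock=22.
Op 12: insert b.com -> 10.0.0.6 (expiry=22+3=25). clock=22
Op 13: insert a.com -> 10.0.0.3 (expiry=22+4=26). clock=22
Op 14: tick 6 -> clock=28. purged={a.com,b.com}
Op 15: insert b.com -> 10.0.0.7 (expiry=28+7=35). clock=28
Op 16: tick 2 -> clock=30.
Op 17: tick 7 -> clock=37. purged={b.com}
Op 18: tick 6 -> clock=43.
Op 19: tick 5 -> clock=48.
Final clock = 48
Final cache (unexpired): {} -> size=0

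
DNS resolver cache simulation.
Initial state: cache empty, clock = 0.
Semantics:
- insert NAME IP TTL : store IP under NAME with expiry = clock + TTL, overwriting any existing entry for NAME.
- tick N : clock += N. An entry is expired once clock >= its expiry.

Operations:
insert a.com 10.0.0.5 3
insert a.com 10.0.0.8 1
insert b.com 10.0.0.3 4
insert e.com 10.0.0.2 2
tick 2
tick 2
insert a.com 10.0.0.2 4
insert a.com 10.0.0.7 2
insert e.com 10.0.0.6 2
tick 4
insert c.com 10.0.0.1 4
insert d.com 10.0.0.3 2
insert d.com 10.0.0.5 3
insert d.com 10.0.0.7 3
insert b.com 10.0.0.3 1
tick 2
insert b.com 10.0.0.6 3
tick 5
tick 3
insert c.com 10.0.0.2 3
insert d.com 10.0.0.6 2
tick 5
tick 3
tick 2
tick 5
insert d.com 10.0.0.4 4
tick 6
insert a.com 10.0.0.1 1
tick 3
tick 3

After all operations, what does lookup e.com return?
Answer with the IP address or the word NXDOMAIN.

Op 1: insert a.com -> 10.0.0.5 (expiry=0+3=3). clock=0
Op 2: insert a.com -> 10.0.0.8 (expiry=0+1=1). clock=0
Op 3: insert b.com -> 10.0.0.3 (expiry=0+4=4). clock=0
Op 4: insert e.com -> 10.0.0.2 (expiry=0+2=2). clock=0
Op 5: tick 2 -> clock=2. purged={a.com,e.com}
Op 6: tick 2 -> clock=4. purged={b.com}
Op 7: insert a.com -> 10.0.0.2 (expiry=4+4=8). clock=4
Op 8: insert a.com -> 10.0.0.7 (expiry=4+2=6). clock=4
Op 9: insert e.com -> 10.0.0.6 (expiry=4+2=6). clock=4
Op 10: tick 4 -> clock=8. purged={a.com,e.com}
Op 11: insert c.com -> 10.0.0.1 (expiry=8+4=12). clock=8
Op 12: insert d.com -> 10.0.0.3 (expiry=8+2=10). clock=8
Op 13: insert d.com -> 10.0.0.5 (expiry=8+3=11). clock=8
Op 14: insert d.com -> 10.0.0.7 (expiry=8+3=11). clock=8
Op 15: insert b.com -> 10.0.0.3 (expiry=8+1=9). clock=8
Op 16: tick 2 -> clock=10. purged={b.com}
Op 17: insert b.com -> 10.0.0.6 (expiry=10+3=13). clock=10
Op 18: tick 5 -> clock=15. purged={b.com,c.com,d.com}
Op 19: tick 3 -> clock=18.
Op 20: insert c.com -> 10.0.0.2 (expiry=18+3=21). clock=18
Op 21: insert d.com -> 10.0.0.6 (expiry=18+2=20). clock=18
Op 22: tick 5 -> clock=23. purged={c.com,d.com}
Op 23: tick 3 -> clock=26.
Op 24: tick 2 -> clock=28.
Op 25: tick 5 -> clock=33.
Op 26: insert d.com -> 10.0.0.4 (expiry=33+4=37). clock=33
Op 27: tick 6 -> clock=39. purged={d.com}
Op 28: insert a.com -> 10.0.0.1 (expiry=39+1=40). clock=39
Op 29: tick 3 -> clock=42. purged={a.com}
Op 30: tick 3 -> clock=45.
lookup e.com: not in cache (expired or never inserted)

Answer: NXDOMAIN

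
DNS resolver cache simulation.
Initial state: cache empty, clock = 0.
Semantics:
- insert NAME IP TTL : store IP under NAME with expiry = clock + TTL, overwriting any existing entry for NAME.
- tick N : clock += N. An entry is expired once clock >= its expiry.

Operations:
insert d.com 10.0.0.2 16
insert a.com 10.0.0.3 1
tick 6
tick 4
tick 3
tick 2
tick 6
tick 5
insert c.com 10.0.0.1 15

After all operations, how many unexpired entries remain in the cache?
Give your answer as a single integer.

Op 1: insert d.com -> 10.0.0.2 (expiry=0+16=16). clock=0
Op 2: insert a.com -> 10.0.0.3 (expiry=0+1=1). clock=0
Op 3: tick 6 -> clock=6. purged={a.com}
Op 4: tick 4 -> clock=10.
Op 5: tick 3 -> clock=13.
Op 6: tick 2 -> clock=15.
Op 7: tick 6 -> clock=21. purged={d.com}
Op 8: tick 5 -> clock=26.
Op 9: insert c.com -> 10.0.0.1 (expiry=26+15=41). clock=26
Final cache (unexpired): {c.com} -> size=1

Answer: 1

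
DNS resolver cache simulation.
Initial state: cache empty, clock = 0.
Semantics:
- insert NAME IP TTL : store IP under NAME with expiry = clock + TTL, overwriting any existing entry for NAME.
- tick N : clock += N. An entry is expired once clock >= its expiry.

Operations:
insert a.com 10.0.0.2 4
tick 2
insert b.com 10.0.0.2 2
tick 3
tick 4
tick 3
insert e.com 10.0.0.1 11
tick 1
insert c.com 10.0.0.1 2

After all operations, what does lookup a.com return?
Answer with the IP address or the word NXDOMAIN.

Op 1: insert a.com -> 10.0.0.2 (expiry=0+4=4). clock=0
Op 2: tick 2 -> clock=2.
Op 3: insert b.com -> 10.0.0.2 (expiry=2+2=4). clock=2
Op 4: tick 3 -> clock=5. purged={a.com,b.com}
Op 5: tick 4 -> clock=9.
Op 6: tick 3 -> clock=12.
Op 7: insert e.com -> 10.0.0.1 (expiry=12+11=23). clock=12
Op 8: tick 1 -> clock=13.
Op 9: insert c.com -> 10.0.0.1 (expiry=13+2=15). clock=13
lookup a.com: not in cache (expired or never inserted)

Answer: NXDOMAIN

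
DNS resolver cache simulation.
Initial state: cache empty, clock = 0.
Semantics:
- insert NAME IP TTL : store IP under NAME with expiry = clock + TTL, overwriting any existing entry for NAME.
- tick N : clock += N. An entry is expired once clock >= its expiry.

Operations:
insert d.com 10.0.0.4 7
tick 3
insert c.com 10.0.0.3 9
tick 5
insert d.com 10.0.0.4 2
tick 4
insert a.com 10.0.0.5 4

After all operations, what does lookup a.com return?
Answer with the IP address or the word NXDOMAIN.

Answer: 10.0.0.5

Derivation:
Op 1: insert d.com -> 10.0.0.4 (expiry=0+7=7). clock=0
Op 2: tick 3 -> clock=3.
Op 3: insert c.com -> 10.0.0.3 (expiry=3+9=12). clock=3
Op 4: tick 5 -> clock=8. purged={d.com}
Op 5: insert d.com -> 10.0.0.4 (expiry=8+2=10). clock=8
Op 6: tick 4 -> clock=12. purged={c.com,d.com}
Op 7: insert a.com -> 10.0.0.5 (expiry=12+4=16). clock=12
lookup a.com: present, ip=10.0.0.5 expiry=16 > clock=12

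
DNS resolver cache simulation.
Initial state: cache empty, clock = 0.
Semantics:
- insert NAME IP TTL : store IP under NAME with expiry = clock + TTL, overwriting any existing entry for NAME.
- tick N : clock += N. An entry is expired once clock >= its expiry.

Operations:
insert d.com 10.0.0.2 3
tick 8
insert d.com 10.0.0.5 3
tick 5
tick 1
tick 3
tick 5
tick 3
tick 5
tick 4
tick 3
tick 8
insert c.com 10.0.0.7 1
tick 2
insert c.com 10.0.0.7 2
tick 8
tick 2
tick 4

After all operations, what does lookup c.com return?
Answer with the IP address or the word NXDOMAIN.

Answer: NXDOMAIN

Derivation:
Op 1: insert d.com -> 10.0.0.2 (expiry=0+3=3). clock=0
Op 2: tick 8 -> clock=8. purged={d.com}
Op 3: insert d.com -> 10.0.0.5 (expiry=8+3=11). clock=8
Op 4: tick 5 -> clock=13. purged={d.com}
Op 5: tick 1 -> clock=14.
Op 6: tick 3 -> clock=17.
Op 7: tick 5 -> clock=22.
Op 8: tick 3 -> clock=25.
Op 9: tick 5 -> clock=30.
Op 10: tick 4 -> clock=34.
Op 11: tick 3 -> clock=37.
Op 12: tick 8 -> clock=45.
Op 13: insert c.com -> 10.0.0.7 (expiry=45+1=46). clock=45
Op 14: tick 2 -> clock=47. purged={c.com}
Op 15: insert c.com -> 10.0.0.7 (expiry=47+2=49). clock=47
Op 16: tick 8 -> clock=55. purged={c.com}
Op 17: tick 2 -> clock=57.
Op 18: tick 4 -> clock=61.
lookup c.com: not in cache (expired or never inserted)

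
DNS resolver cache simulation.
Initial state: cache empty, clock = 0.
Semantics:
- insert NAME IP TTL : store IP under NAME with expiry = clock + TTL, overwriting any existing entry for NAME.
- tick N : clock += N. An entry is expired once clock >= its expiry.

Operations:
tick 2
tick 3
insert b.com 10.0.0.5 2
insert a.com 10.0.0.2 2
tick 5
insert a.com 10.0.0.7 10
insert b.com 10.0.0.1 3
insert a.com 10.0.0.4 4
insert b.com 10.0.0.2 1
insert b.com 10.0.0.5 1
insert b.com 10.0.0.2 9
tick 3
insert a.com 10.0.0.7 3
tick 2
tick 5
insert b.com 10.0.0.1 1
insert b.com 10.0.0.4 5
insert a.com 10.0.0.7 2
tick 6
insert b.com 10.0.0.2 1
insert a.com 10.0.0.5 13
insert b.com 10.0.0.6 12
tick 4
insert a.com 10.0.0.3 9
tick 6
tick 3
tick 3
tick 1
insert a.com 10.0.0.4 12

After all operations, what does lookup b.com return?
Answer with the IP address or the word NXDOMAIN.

Answer: NXDOMAIN

Derivation:
Op 1: tick 2 -> clock=2.
Op 2: tick 3 -> clock=5.
Op 3: insert b.com -> 10.0.0.5 (expiry=5+2=7). clock=5
Op 4: insert a.com -> 10.0.0.2 (expiry=5+2=7). clock=5
Op 5: tick 5 -> clock=10. purged={a.com,b.com}
Op 6: insert a.com -> 10.0.0.7 (expiry=10+10=20). clock=10
Op 7: insert b.com -> 10.0.0.1 (expiry=10+3=13). clock=10
Op 8: insert a.com -> 10.0.0.4 (expiry=10+4=14). clock=10
Op 9: insert b.com -> 10.0.0.2 (expiry=10+1=11). clock=10
Op 10: insert b.com -> 10.0.0.5 (expiry=10+1=11). clock=10
Op 11: insert b.com -> 10.0.0.2 (expiry=10+9=19). clock=10
Op 12: tick 3 -> clock=13.
Op 13: insert a.com -> 10.0.0.7 (expiry=13+3=16). clock=13
Op 14: tick 2 -> clock=15.
Op 15: tick 5 -> clock=20. purged={a.com,b.com}
Op 16: insert b.com -> 10.0.0.1 (expiry=20+1=21). clock=20
Op 17: insert b.com -> 10.0.0.4 (expiry=20+5=25). clock=20
Op 18: insert a.com -> 10.0.0.7 (expiry=20+2=22). clock=20
Op 19: tick 6 -> clock=26. purged={a.com,b.com}
Op 20: insert b.com -> 10.0.0.2 (expiry=26+1=27). clock=26
Op 21: insert a.com -> 10.0.0.5 (expiry=26+13=39). clock=26
Op 22: insert b.com -> 10.0.0.6 (expiry=26+12=38). clock=26
Op 23: tick 4 -> clock=30.
Op 24: insert a.com -> 10.0.0.3 (expiry=30+9=39). clock=30
Op 25: tick 6 -> clock=36.
Op 26: tick 3 -> clock=39. purged={a.com,b.com}
Op 27: tick 3 -> clock=42.
Op 28: tick 1 -> clock=43.
Op 29: insert a.com -> 10.0.0.4 (expiry=43+12=55). clock=43
lookup b.com: not in cache (expired or never inserted)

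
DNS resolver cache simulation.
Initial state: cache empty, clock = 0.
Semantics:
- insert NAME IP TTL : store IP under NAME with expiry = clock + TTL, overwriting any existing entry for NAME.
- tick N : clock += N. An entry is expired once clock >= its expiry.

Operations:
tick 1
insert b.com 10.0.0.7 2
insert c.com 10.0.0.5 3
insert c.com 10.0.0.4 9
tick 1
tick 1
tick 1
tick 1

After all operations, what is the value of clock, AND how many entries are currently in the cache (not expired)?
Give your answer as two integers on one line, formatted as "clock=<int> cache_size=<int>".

Answer: clock=5 cache_size=1

Derivation:
Op 1: tick 1 -> clock=1.
Op 2: insert b.com -> 10.0.0.7 (expiry=1+2=3). clock=1
Op 3: insert c.com -> 10.0.0.5 (expiry=1+3=4). clock=1
Op 4: insert c.com -> 10.0.0.4 (expiry=1+9=10). clock=1
Op 5: tick 1 -> clock=2.
Op 6: tick 1 -> clock=3. purged={b.com}
Op 7: tick 1 -> clock=4.
Op 8: tick 1 -> clock=5.
Final clock = 5
Final cache (unexpired): {c.com} -> size=1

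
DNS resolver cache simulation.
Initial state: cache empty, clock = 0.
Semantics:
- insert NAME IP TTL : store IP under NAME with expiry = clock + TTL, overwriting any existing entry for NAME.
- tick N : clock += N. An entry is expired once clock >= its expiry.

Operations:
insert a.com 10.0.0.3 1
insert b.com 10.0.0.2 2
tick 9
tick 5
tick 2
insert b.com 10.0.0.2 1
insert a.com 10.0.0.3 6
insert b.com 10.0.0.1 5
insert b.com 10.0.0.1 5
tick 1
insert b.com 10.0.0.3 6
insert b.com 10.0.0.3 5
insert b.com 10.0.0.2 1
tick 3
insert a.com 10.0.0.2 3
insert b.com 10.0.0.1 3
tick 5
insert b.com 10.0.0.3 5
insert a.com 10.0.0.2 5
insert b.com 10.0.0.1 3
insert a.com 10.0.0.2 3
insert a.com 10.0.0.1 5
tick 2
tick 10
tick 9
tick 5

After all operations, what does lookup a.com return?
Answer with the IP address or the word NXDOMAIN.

Answer: NXDOMAIN

Derivation:
Op 1: insert a.com -> 10.0.0.3 (expiry=0+1=1). clock=0
Op 2: insert b.com -> 10.0.0.2 (expiry=0+2=2). clock=0
Op 3: tick 9 -> clock=9. purged={a.com,b.com}
Op 4: tick 5 -> clock=14.
Op 5: tick 2 -> clock=16.
Op 6: insert b.com -> 10.0.0.2 (expiry=16+1=17). clock=16
Op 7: insert a.com -> 10.0.0.3 (expiry=16+6=22). clock=16
Op 8: insert b.com -> 10.0.0.1 (expiry=16+5=21). clock=16
Op 9: insert b.com -> 10.0.0.1 (expiry=16+5=21). clock=16
Op 10: tick 1 -> clock=17.
Op 11: insert b.com -> 10.0.0.3 (expiry=17+6=23). clock=17
Op 12: insert b.com -> 10.0.0.3 (expiry=17+5=22). clock=17
Op 13: insert b.com -> 10.0.0.2 (expiry=17+1=18). clock=17
Op 14: tick 3 -> clock=20. purged={b.com}
Op 15: insert a.com -> 10.0.0.2 (expiry=20+3=23). clock=20
Op 16: insert b.com -> 10.0.0.1 (expiry=20+3=23). clock=20
Op 17: tick 5 -> clock=25. purged={a.com,b.com}
Op 18: insert b.com -> 10.0.0.3 (expiry=25+5=30). clock=25
Op 19: insert a.com -> 10.0.0.2 (expiry=25+5=30). clock=25
Op 20: insert b.com -> 10.0.0.1 (expiry=25+3=28). clock=25
Op 21: insert a.com -> 10.0.0.2 (expiry=25+3=28). clock=25
Op 22: insert a.com -> 10.0.0.1 (expiry=25+5=30). clock=25
Op 23: tick 2 -> clock=27.
Op 24: tick 10 -> clock=37. purged={a.com,b.com}
Op 25: tick 9 -> clock=46.
Op 26: tick 5 -> clock=51.
lookup a.com: not in cache (expired or never inserted)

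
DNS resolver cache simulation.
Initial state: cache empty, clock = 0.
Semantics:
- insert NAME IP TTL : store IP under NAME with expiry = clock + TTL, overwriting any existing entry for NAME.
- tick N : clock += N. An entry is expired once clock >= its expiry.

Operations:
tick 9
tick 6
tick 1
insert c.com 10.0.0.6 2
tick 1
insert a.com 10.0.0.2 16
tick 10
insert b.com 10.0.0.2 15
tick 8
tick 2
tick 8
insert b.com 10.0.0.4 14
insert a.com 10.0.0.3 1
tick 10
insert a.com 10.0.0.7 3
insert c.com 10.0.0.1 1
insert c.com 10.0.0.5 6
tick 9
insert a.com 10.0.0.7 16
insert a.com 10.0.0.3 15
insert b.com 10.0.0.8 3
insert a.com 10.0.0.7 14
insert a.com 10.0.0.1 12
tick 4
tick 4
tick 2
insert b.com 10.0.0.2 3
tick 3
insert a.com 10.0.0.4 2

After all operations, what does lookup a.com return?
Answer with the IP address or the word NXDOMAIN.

Op 1: tick 9 -> clock=9.
Op 2: tick 6 -> clock=15.
Op 3: tick 1 -> clock=16.
Op 4: insert c.com -> 10.0.0.6 (expiry=16+2=18). clock=16
Op 5: tick 1 -> clock=17.
Op 6: insert a.com -> 10.0.0.2 (expiry=17+16=33). clock=17
Op 7: tick 10 -> clock=27. purged={c.com}
Op 8: insert b.com -> 10.0.0.2 (expiry=27+15=42). clock=27
Op 9: tick 8 -> clock=35. purged={a.com}
Op 10: tick 2 -> clock=37.
Op 11: tick 8 -> clock=45. purged={b.com}
Op 12: insert b.com -> 10.0.0.4 (expiry=45+14=59). clock=45
Op 13: insert a.com -> 10.0.0.3 (expiry=45+1=46). clock=45
Op 14: tick 10 -> clock=55. purged={a.com}
Op 15: insert a.com -> 10.0.0.7 (expiry=55+3=58). clock=55
Op 16: insert c.com -> 10.0.0.1 (expiry=55+1=56). clock=55
Op 17: insert c.com -> 10.0.0.5 (expiry=55+6=61). clock=55
Op 18: tick 9 -> clock=64. purged={a.com,b.com,c.com}
Op 19: insert a.com -> 10.0.0.7 (expiry=64+16=80). clock=64
Op 20: insert a.com -> 10.0.0.3 (expiry=64+15=79). clock=64
Op 21: insert b.com -> 10.0.0.8 (expiry=64+3=67). clock=64
Op 22: insert a.com -> 10.0.0.7 (expiry=64+14=78). clock=64
Op 23: insert a.com -> 10.0.0.1 (expiry=64+12=76). clock=64
Op 24: tick 4 -> clock=68. purged={b.com}
Op 25: tick 4 -> clock=72.
Op 26: tick 2 -> clock=74.
Op 27: insert b.com -> 10.0.0.2 (expiry=74+3=77). clock=74
Op 28: tick 3 -> clock=77. purged={a.com,b.com}
Op 29: insert a.com -> 10.0.0.4 (expiry=77+2=79). clock=77
lookup a.com: present, ip=10.0.0.4 expiry=79 > clock=77

Answer: 10.0.0.4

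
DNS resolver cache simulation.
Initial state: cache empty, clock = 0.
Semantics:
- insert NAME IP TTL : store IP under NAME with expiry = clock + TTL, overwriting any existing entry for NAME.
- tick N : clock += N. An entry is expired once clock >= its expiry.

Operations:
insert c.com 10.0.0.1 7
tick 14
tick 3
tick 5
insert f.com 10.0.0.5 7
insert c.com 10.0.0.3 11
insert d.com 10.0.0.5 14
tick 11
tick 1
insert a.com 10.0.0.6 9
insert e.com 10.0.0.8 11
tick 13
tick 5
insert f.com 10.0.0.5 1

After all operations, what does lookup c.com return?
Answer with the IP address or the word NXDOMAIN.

Answer: NXDOMAIN

Derivation:
Op 1: insert c.com -> 10.0.0.1 (expiry=0+7=7). clock=0
Op 2: tick 14 -> clock=14. purged={c.com}
Op 3: tick 3 -> clock=17.
Op 4: tick 5 -> clock=22.
Op 5: insert f.com -> 10.0.0.5 (expiry=22+7=29). clock=22
Op 6: insert c.com -> 10.0.0.3 (expiry=22+11=33). clock=22
Op 7: insert d.com -> 10.0.0.5 (expiry=22+14=36). clock=22
Op 8: tick 11 -> clock=33. purged={c.com,f.com}
Op 9: tick 1 -> clock=34.
Op 10: insert a.com -> 10.0.0.6 (expiry=34+9=43). clock=34
Op 11: insert e.com -> 10.0.0.8 (expiry=34+11=45). clock=34
Op 12: tick 13 -> clock=47. purged={a.com,d.com,e.com}
Op 13: tick 5 -> clock=52.
Op 14: insert f.com -> 10.0.0.5 (expiry=52+1=53). clock=52
lookup c.com: not in cache (expired or never inserted)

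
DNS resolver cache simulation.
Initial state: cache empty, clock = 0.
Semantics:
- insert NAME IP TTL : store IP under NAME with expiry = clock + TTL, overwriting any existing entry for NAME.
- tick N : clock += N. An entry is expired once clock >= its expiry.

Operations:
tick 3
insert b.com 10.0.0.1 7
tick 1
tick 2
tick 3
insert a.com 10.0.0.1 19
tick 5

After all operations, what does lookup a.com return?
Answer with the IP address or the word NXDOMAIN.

Op 1: tick 3 -> clock=3.
Op 2: insert b.com -> 10.0.0.1 (expiry=3+7=10). clock=3
Op 3: tick 1 -> clock=4.
Op 4: tick 2 -> clock=6.
Op 5: tick 3 -> clock=9.
Op 6: insert a.com -> 10.0.0.1 (expiry=9+19=28). clock=9
Op 7: tick 5 -> clock=14. purged={b.com}
lookup a.com: present, ip=10.0.0.1 expiry=28 > clock=14

Answer: 10.0.0.1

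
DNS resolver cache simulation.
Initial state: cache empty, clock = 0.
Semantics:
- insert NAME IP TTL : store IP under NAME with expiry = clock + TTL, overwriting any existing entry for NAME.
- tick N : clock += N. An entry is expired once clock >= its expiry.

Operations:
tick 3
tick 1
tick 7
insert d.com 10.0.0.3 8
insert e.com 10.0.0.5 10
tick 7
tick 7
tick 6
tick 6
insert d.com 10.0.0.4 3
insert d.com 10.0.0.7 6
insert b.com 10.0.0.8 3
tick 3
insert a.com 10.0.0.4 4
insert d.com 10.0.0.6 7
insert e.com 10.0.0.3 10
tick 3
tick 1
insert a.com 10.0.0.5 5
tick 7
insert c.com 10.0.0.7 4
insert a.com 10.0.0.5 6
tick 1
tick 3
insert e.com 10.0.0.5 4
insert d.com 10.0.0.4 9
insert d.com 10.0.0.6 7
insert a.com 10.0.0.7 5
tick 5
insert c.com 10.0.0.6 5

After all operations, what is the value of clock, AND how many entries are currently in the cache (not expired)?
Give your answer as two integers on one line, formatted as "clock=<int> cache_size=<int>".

Answer: clock=60 cache_size=2

Derivation:
Op 1: tick 3 -> clock=3.
Op 2: tick 1 -> clock=4.
Op 3: tick 7 -> clock=11.
Op 4: insert d.com -> 10.0.0.3 (expiry=11+8=19). clock=11
Op 5: insert e.com -> 10.0.0.5 (expiry=11+10=21). clock=11
Op 6: tick 7 -> clock=18.
Op 7: tick 7 -> clock=25. purged={d.com,e.com}
Op 8: tick 6 -> clock=31.
Op 9: tick 6 -> clock=37.
Op 10: insert d.com -> 10.0.0.4 (expiry=37+3=40). clock=37
Op 11: insert d.com -> 10.0.0.7 (expiry=37+6=43). clock=37
Op 12: insert b.com -> 10.0.0.8 (expiry=37+3=40). clock=37
Op 13: tick 3 -> clock=40. purged={b.com}
Op 14: insert a.com -> 10.0.0.4 (expiry=40+4=44). clock=40
Op 15: insert d.com -> 10.0.0.6 (expiry=40+7=47). clock=40
Op 16: insert e.com -> 10.0.0.3 (expiry=40+10=50). clock=40
Op 17: tick 3 -> clock=43.
Op 18: tick 1 -> clock=44. purged={a.com}
Op 19: insert a.com -> 10.0.0.5 (expiry=44+5=49). clock=44
Op 20: tick 7 -> clock=51. purged={a.com,d.com,e.com}
Op 21: insert c.com -> 10.0.0.7 (expiry=51+4=55). clock=51
Op 22: insert a.com -> 10.0.0.5 (expiry=51+6=57). clock=51
Op 23: tick 1 -> clock=52.
Op 24: tick 3 -> clock=55. purged={c.com}
Op 25: insert e.com -> 10.0.0.5 (expiry=55+4=59). clock=55
Op 26: insert d.com -> 10.0.0.4 (expiry=55+9=64). clock=55
Op 27: insert d.com -> 10.0.0.6 (expiry=55+7=62). clock=55
Op 28: insert a.com -> 10.0.0.7 (expiry=55+5=60). clock=55
Op 29: tick 5 -> clock=60. purged={a.com,e.com}
Op 30: insert c.com -> 10.0.0.6 (expiry=60+5=65). clock=60
Final clock = 60
Final cache (unexpired): {c.com,d.com} -> size=2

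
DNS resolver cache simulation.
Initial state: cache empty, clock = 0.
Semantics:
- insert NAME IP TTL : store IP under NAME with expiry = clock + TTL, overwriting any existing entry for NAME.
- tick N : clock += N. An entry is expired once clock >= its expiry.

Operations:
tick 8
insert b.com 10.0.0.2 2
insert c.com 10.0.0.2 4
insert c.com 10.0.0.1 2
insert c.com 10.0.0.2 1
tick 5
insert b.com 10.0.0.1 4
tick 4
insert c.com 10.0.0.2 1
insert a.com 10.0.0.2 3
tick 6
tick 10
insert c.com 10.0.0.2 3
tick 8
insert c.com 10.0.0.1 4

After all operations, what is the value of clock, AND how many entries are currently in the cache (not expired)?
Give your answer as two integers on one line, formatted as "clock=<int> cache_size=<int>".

Answer: clock=41 cache_size=1

Derivation:
Op 1: tick 8 -> clock=8.
Op 2: insert b.com -> 10.0.0.2 (expiry=8+2=10). clock=8
Op 3: insert c.com -> 10.0.0.2 (expiry=8+4=12). clock=8
Op 4: insert c.com -> 10.0.0.1 (expiry=8+2=10). clock=8
Op 5: insert c.com -> 10.0.0.2 (expiry=8+1=9). clock=8
Op 6: tick 5 -> clock=13. purged={b.com,c.com}
Op 7: insert b.com -> 10.0.0.1 (expiry=13+4=17). clock=13
Op 8: tick 4 -> clock=17. purged={b.com}
Op 9: insert c.com -> 10.0.0.2 (expiry=17+1=18). clock=17
Op 10: insert a.com -> 10.0.0.2 (expiry=17+3=20). clock=17
Op 11: tick 6 -> clock=23. purged={a.com,c.com}
Op 12: tick 10 -> clock=33.
Op 13: insert c.com -> 10.0.0.2 (expiry=33+3=36). clock=33
Op 14: tick 8 -> clock=41. purged={c.com}
Op 15: insert c.com -> 10.0.0.1 (expiry=41+4=45). clock=41
Final clock = 41
Final cache (unexpired): {c.com} -> size=1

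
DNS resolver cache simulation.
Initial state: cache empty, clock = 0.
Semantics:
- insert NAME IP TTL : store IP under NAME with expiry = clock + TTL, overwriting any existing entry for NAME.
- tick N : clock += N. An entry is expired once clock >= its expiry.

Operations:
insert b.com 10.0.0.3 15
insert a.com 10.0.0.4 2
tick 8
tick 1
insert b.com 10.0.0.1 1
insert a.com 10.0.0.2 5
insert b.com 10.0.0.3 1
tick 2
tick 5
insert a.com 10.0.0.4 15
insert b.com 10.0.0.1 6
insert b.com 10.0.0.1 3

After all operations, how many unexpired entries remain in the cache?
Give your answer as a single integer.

Op 1: insert b.com -> 10.0.0.3 (expiry=0+15=15). clock=0
Op 2: insert a.com -> 10.0.0.4 (expiry=0+2=2). clock=0
Op 3: tick 8 -> clock=8. purged={a.com}
Op 4: tick 1 -> clock=9.
Op 5: insert b.com -> 10.0.0.1 (expiry=9+1=10). clock=9
Op 6: insert a.com -> 10.0.0.2 (expiry=9+5=14). clock=9
Op 7: insert b.com -> 10.0.0.3 (expiry=9+1=10). clock=9
Op 8: tick 2 -> clock=11. purged={b.com}
Op 9: tick 5 -> clock=16. purged={a.com}
Op 10: insert a.com -> 10.0.0.4 (expiry=16+15=31). clock=16
Op 11: insert b.com -> 10.0.0.1 (expiry=16+6=22). clock=16
Op 12: insert b.com -> 10.0.0.1 (expiry=16+3=19). clock=16
Final cache (unexpired): {a.com,b.com} -> size=2

Answer: 2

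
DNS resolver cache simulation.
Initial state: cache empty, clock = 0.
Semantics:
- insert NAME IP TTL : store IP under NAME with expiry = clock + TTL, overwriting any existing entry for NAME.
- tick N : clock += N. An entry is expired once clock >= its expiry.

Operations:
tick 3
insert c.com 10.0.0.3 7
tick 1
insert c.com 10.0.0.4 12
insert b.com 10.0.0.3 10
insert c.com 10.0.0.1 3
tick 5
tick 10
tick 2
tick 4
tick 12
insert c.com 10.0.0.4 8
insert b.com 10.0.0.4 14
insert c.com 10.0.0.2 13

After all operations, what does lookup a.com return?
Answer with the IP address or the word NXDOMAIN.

Op 1: tick 3 -> clock=3.
Op 2: insert c.com -> 10.0.0.3 (expiry=3+7=10). clock=3
Op 3: tick 1 -> clock=4.
Op 4: insert c.com -> 10.0.0.4 (expiry=4+12=16). clock=4
Op 5: insert b.com -> 10.0.0.3 (expiry=4+10=14). clock=4
Op 6: insert c.com -> 10.0.0.1 (expiry=4+3=7). clock=4
Op 7: tick 5 -> clock=9. purged={c.com}
Op 8: tick 10 -> clock=19. purged={b.com}
Op 9: tick 2 -> clock=21.
Op 10: tick 4 -> clock=25.
Op 11: tick 12 -> clock=37.
Op 12: insert c.com -> 10.0.0.4 (expiry=37+8=45). clock=37
Op 13: insert b.com -> 10.0.0.4 (expiry=37+14=51). clock=37
Op 14: insert c.com -> 10.0.0.2 (expiry=37+13=50). clock=37
lookup a.com: not in cache (expired or never inserted)

Answer: NXDOMAIN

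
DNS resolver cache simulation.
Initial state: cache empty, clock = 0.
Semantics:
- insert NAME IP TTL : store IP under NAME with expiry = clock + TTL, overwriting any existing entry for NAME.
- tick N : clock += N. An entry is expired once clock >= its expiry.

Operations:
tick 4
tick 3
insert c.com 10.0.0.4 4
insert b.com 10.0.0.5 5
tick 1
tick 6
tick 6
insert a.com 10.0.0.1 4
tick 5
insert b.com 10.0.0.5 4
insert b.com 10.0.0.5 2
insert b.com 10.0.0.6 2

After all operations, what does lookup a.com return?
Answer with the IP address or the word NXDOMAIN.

Answer: NXDOMAIN

Derivation:
Op 1: tick 4 -> clock=4.
Op 2: tick 3 -> clock=7.
Op 3: insert c.com -> 10.0.0.4 (expiry=7+4=11). clock=7
Op 4: insert b.com -> 10.0.0.5 (expiry=7+5=12). clock=7
Op 5: tick 1 -> clock=8.
Op 6: tick 6 -> clock=14. purged={b.com,c.com}
Op 7: tick 6 -> clock=20.
Op 8: insert a.com -> 10.0.0.1 (expiry=20+4=24). clock=20
Op 9: tick 5 -> clock=25. purged={a.com}
Op 10: insert b.com -> 10.0.0.5 (expiry=25+4=29). clock=25
Op 11: insert b.com -> 10.0.0.5 (expiry=25+2=27). clock=25
Op 12: insert b.com -> 10.0.0.6 (expiry=25+2=27). clock=25
lookup a.com: not in cache (expired or never inserted)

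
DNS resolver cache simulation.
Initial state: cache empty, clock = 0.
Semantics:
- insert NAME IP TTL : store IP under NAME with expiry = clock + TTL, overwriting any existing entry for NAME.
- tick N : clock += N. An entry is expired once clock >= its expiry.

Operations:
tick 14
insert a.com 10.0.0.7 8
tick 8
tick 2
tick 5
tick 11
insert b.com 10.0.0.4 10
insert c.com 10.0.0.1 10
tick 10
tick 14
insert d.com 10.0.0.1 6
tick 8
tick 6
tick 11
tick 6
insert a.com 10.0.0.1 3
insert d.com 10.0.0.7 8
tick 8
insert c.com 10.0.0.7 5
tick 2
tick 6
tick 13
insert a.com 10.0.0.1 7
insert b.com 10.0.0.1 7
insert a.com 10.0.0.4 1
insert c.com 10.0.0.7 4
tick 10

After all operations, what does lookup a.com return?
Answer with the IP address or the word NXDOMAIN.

Answer: NXDOMAIN

Derivation:
Op 1: tick 14 -> clock=14.
Op 2: insert a.com -> 10.0.0.7 (expiry=14+8=22). clock=14
Op 3: tick 8 -> clock=22. purged={a.com}
Op 4: tick 2 -> clock=24.
Op 5: tick 5 -> clock=29.
Op 6: tick 11 -> clock=40.
Op 7: insert b.com -> 10.0.0.4 (expiry=40+10=50). clock=40
Op 8: insert c.com -> 10.0.0.1 (expiry=40+10=50). clock=40
Op 9: tick 10 -> clock=50. purged={b.com,c.com}
Op 10: tick 14 -> clock=64.
Op 11: insert d.com -> 10.0.0.1 (expiry=64+6=70). clock=64
Op 12: tick 8 -> clock=72. purged={d.com}
Op 13: tick 6 -> clock=78.
Op 14: tick 11 -> clock=89.
Op 15: tick 6 -> clock=95.
Op 16: insert a.com -> 10.0.0.1 (expiry=95+3=98). clock=95
Op 17: insert d.com -> 10.0.0.7 (expiry=95+8=103). clock=95
Op 18: tick 8 -> clock=103. purged={a.com,d.com}
Op 19: insert c.com -> 10.0.0.7 (expiry=103+5=108). clock=103
Op 20: tick 2 -> clock=105.
Op 21: tick 6 -> clock=111. purged={c.com}
Op 22: tick 13 -> clock=124.
Op 23: insert a.com -> 10.0.0.1 (expiry=124+7=131). clock=124
Op 24: insert b.com -> 10.0.0.1 (expiry=124+7=131). clock=124
Op 25: insert a.com -> 10.0.0.4 (expiry=124+1=125). clock=124
Op 26: insert c.com -> 10.0.0.7 (expiry=124+4=128). clock=124
Op 27: tick 10 -> clock=134. purged={a.com,b.com,c.com}
lookup a.com: not in cache (expired or never inserted)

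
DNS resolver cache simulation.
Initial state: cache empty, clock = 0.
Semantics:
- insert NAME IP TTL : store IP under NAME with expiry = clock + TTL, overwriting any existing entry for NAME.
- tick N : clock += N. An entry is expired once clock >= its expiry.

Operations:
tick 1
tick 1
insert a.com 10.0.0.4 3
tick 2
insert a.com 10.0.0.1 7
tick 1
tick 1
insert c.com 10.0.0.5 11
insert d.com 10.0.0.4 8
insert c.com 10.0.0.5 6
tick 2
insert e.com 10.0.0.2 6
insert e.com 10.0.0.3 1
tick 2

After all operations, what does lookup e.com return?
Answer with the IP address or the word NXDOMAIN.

Op 1: tick 1 -> clock=1.
Op 2: tick 1 -> clock=2.
Op 3: insert a.com -> 10.0.0.4 (expiry=2+3=5). clock=2
Op 4: tick 2 -> clock=4.
Op 5: insert a.com -> 10.0.0.1 (expiry=4+7=11). clock=4
Op 6: tick 1 -> clock=5.
Op 7: tick 1 -> clock=6.
Op 8: insert c.com -> 10.0.0.5 (expiry=6+11=17). clock=6
Op 9: insert d.com -> 10.0.0.4 (expiry=6+8=14). clock=6
Op 10: insert c.com -> 10.0.0.5 (expiry=6+6=12). clock=6
Op 11: tick 2 -> clock=8.
Op 12: insert e.com -> 10.0.0.2 (expiry=8+6=14). clock=8
Op 13: insert e.com -> 10.0.0.3 (expiry=8+1=9). clock=8
Op 14: tick 2 -> clock=10. purged={e.com}
lookup e.com: not in cache (expired or never inserted)

Answer: NXDOMAIN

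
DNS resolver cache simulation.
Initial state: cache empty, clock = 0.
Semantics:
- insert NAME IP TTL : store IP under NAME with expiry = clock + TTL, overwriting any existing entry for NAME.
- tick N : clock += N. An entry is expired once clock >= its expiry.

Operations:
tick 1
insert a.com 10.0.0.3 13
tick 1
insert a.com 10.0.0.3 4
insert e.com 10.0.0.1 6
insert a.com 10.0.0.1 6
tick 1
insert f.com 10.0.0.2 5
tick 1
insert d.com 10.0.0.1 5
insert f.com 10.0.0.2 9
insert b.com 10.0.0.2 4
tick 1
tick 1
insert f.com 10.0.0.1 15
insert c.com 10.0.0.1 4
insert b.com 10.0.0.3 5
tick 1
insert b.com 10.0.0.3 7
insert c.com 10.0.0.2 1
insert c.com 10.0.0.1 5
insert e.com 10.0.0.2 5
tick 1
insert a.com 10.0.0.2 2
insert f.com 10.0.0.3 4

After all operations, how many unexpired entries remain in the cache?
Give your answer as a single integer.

Op 1: tick 1 -> clock=1.
Op 2: insert a.com -> 10.0.0.3 (expiry=1+13=14). clock=1
Op 3: tick 1 -> clock=2.
Op 4: insert a.com -> 10.0.0.3 (expiry=2+4=6). clock=2
Op 5: insert e.com -> 10.0.0.1 (expiry=2+6=8). clock=2
Op 6: insert a.com -> 10.0.0.1 (expiry=2+6=8). clock=2
Op 7: tick 1 -> clock=3.
Op 8: insert f.com -> 10.0.0.2 (expiry=3+5=8). clock=3
Op 9: tick 1 -> clock=4.
Op 10: insert d.com -> 10.0.0.1 (expiry=4+5=9). clock=4
Op 11: insert f.com -> 10.0.0.2 (expiry=4+9=13). clock=4
Op 12: insert b.com -> 10.0.0.2 (expiry=4+4=8). clock=4
Op 13: tick 1 -> clock=5.
Op 14: tick 1 -> clock=6.
Op 15: insert f.com -> 10.0.0.1 (expiry=6+15=21). clock=6
Op 16: insert c.com -> 10.0.0.1 (expiry=6+4=10). clock=6
Op 17: insert b.com -> 10.0.0.3 (expiry=6+5=11). clock=6
Op 18: tick 1 -> clock=7.
Op 19: insert b.com -> 10.0.0.3 (expiry=7+7=14). clock=7
Op 20: insert c.com -> 10.0.0.2 (expiry=7+1=8). clock=7
Op 21: insert c.com -> 10.0.0.1 (expiry=7+5=12). clock=7
Op 22: insert e.com -> 10.0.0.2 (expiry=7+5=12). clock=7
Op 23: tick 1 -> clock=8. purged={a.com}
Op 24: insert a.com -> 10.0.0.2 (expiry=8+2=10). clock=8
Op 25: insert f.com -> 10.0.0.3 (expiry=8+4=12). clock=8
Final cache (unexpired): {a.com,b.com,c.com,d.com,e.com,f.com} -> size=6

Answer: 6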